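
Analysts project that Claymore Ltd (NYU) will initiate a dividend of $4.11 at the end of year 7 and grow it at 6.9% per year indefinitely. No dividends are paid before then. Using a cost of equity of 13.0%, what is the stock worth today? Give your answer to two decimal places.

$32.36

Deferred-dividend DDM. At t=6 the remaining stream is a growing perpetuity with first payment D_7 = 4.11.
V_6 = D_7/(r−g) = 4.11/(0.13−0.069) = 67.3770
P₀ = V_6/(1+r)^6 = 67.3770/(1+0.13)^6 = 32.3624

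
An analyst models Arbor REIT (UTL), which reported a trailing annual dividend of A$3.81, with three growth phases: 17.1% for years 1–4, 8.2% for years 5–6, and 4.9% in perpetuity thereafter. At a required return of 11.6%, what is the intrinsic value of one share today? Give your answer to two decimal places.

Three-stage DDM. Project D₁…D_6; terminal Gordon value at t=6 with g = 0.049; discount at r = 0.116.
D_1 = 4.4615
D_2 = 5.2244
D_3 = 6.1178
D_4 = 7.1640
D_5 = 7.7514
D_6 = 8.3870
TV_6 = 8.7980/(0.116−0.049) = 131.3130
P₀ = Σ Dₜ/(1+r)ᵗ + TV_6/(1+r)^6 = 94.0024

A$94.00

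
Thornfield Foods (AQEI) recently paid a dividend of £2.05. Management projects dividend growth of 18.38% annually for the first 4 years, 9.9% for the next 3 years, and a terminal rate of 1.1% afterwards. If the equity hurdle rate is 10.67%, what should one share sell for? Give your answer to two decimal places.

£45.44

Three-stage DDM. Project D₁…D_7; terminal Gordon value at t=7 with g = 0.011; discount at r = 0.1067.
D_1 = 2.4268
D_2 = 2.8728
D_3 = 3.4009
D_4 = 4.0259
D_5 = 4.4245
D_6 = 4.8625
D_7 = 5.3439
TV_7 = 5.4027/(0.1067−0.011) = 56.4546
P₀ = Σ Dₜ/(1+r)ᵗ + TV_7/(1+r)^7 = 45.4355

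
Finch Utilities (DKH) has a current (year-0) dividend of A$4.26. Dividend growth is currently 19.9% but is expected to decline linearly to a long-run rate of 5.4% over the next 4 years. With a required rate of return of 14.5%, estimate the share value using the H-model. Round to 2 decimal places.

A$62.92

H-model: P₀ = D₀[(1+g_L) + H(g_S−g_L)]/(r−g_L), with H = 4/2 = 2.
P₀ = 4.26 × [(1+0.054) + 2×(0.199−0.054)] / (0.145−0.054)
   = 4.26 × 1.3440 / 0.091 = 62.9169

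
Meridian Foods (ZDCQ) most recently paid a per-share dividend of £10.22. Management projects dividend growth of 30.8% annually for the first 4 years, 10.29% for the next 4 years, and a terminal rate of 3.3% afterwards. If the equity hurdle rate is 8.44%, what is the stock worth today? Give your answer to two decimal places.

Three-stage DDM. Project D₁…D_8; terminal Gordon value at t=8 with g = 0.033; discount at r = 0.0844.
D_1 = 13.3678
D_2 = 17.4850
D_3 = 22.8704
D_4 = 29.9145
D_5 = 32.9927
D_6 = 36.3877
D_7 = 40.1320
D_8 = 44.2615
TV_8 = 45.7222/(0.0844−0.033) = 889.5362
P₀ = Σ Dₜ/(1+r)ᵗ + TV_8/(1+r)^8 = 622.2610

£622.26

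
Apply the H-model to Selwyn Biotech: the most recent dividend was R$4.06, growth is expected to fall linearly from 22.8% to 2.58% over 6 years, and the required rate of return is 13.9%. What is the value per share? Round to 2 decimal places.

R$58.55

H-model: P₀ = D₀[(1+g_L) + H(g_S−g_L)]/(r−g_L), with H = 6/2 = 3.
P₀ = 4.06 × [(1+0.0258) + 3×(0.228−0.0258)] / (0.139−0.0258)
   = 4.06 × 1.6324 / 0.1132 = 58.5472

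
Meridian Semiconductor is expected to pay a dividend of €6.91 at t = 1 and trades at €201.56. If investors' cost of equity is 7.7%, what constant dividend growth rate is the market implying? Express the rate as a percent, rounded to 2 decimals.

From P₀ = D₁/(r − g), the implied growth is g = r − D₁/P₀.
g = 0.077 − 6.91/201.56 = 0.077 − 0.03428 = 0.04272

4.27%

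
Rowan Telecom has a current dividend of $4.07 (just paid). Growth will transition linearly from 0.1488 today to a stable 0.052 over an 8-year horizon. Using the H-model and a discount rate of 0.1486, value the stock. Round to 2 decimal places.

H-model: P₀ = D₀[(1+g_L) + H(g_S−g_L)]/(r−g_L), with H = 8/2 = 4.
P₀ = 4.07 × [(1+0.052) + 4×(0.1488−0.052)] / (0.1486−0.052)
   = 4.07 × 1.4392 / 0.0966 = 60.6371

$60.64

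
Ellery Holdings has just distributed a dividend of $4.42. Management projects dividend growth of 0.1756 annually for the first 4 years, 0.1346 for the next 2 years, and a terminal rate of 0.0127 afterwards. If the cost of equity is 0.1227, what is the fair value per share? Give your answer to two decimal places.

Three-stage DDM. Project D₁…D_6; terminal Gordon value at t=6 with g = 0.0127; discount at r = 0.1227.
D_1 = 5.1962
D_2 = 6.1086
D_3 = 7.1813
D_4 = 8.4423
D_5 = 9.5786
D_6 = 10.8679
TV_6 = 11.0059/(0.1227−0.0127) = 100.0540
P₀ = Σ Dₜ/(1+r)ᵗ + TV_6/(1+r)^6 = 80.6237

$80.62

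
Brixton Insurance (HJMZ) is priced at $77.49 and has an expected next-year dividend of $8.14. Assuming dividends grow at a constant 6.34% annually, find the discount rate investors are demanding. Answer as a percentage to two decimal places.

Rearranging the constant-growth DDM: r = D₁/P₀ + g.
r = 8.1400 / 77.49 + 0.0634 = 0.10505 + 0.0634 = 0.16845

16.84%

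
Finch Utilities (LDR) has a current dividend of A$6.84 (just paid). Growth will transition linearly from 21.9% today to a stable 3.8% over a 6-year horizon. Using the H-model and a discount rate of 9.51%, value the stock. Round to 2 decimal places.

A$189.39

H-model: P₀ = D₀[(1+g_L) + H(g_S−g_L)]/(r−g_L), with H = 6/2 = 3.
P₀ = 6.84 × [(1+0.038) + 3×(0.219−0.038)] / (0.0951−0.038)
   = 6.84 × 1.5810 / 0.0571 = 189.3877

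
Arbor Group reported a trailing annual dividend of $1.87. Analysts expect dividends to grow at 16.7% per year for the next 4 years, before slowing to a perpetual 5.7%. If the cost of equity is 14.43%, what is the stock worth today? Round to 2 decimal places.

$32.35

Two-stage DDM. Project D₁…D_4 at 0.167, terminal growth 0.057, discount at r = 0.1443.
D_1 = 2.1823
D_2 = 2.5467
D_3 = 2.9720
D_4 = 3.4684
Terminal value at t=4: TV = D_5/(r−g) = 3.6661/(0.1443−0.057) = 41.9939
P₀ = 2.1823/(1+0.1443)^1 + 2.5467/(1+0.1443)^2 + 2.9720/(1+0.1443)^3 + 3.4684/(1+0.1443)^4 + 41.9939/(1+0.1443)^4 = 32.3505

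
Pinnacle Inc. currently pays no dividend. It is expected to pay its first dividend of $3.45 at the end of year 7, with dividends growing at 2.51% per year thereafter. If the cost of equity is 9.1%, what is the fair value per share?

$31.04

Deferred-dividend DDM. At t=6 the remaining stream is a growing perpetuity with first payment D_7 = 3.45.
V_6 = D_7/(r−g) = 3.45/(0.091−0.0251) = 52.3520
P₀ = V_6/(1+r)^6 = 52.3520/(1+0.091)^6 = 31.0445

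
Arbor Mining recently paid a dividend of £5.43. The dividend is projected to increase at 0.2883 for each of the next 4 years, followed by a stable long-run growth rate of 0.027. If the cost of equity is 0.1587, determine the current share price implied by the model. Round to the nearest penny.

Two-stage DDM. Project D₁…D_4 at 0.2883, terminal growth 0.027, discount at r = 0.1587.
D_1 = 6.9955
D_2 = 9.0123
D_3 = 11.6105
D_4 = 14.9578
Terminal value at t=4: TV = D_5/(r−g) = 15.3617/(0.1587−0.027) = 116.6413
P₀ = 6.9955/(1+0.1587)^1 + 9.0123/(1+0.1587)^2 + 11.6105/(1+0.1587)^3 + 14.9578/(1+0.1587)^4 + 116.6413/(1+0.1587)^4 = 93.2211

£93.22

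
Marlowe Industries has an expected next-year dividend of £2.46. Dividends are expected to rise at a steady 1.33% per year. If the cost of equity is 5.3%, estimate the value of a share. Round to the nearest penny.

Gordon growth model: P₀ = D₁/(r − g), with D₁ = 2.46 given directly.
P₀ = 2.4600 / (0.053 − 0.0133) = 2.4600 / 0.0397 = 61.9647

£61.96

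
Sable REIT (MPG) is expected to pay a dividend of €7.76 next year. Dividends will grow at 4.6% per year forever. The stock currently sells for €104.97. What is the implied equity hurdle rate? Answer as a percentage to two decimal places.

11.99%

Rearranging the constant-growth DDM: r = D₁/P₀ + g.
r = 7.7600 / 104.97 + 0.046 = 0.07393 + 0.046 = 0.11993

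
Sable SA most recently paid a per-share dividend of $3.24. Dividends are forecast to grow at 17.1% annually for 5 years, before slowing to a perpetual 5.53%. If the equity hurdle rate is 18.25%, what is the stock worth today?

$41.33

Two-stage DDM. Project D₁…D_5 at 0.171, terminal growth 0.0553, discount at r = 0.1825.
D_1 = 3.7940
D_2 = 4.4428
D_3 = 5.2025
D_4 = 6.0922
D_5 = 7.1339
Terminal value at t=5: TV = D_6/(r−g) = 7.5284/(0.1825−0.0553) = 59.1859
P₀ = 3.7940/(1+0.1825)^1 + 4.4428/(1+0.1825)^2 + 5.2025/(1+0.1825)^3 + 6.0922/(1+0.1825)^4 + 7.1339/(1+0.1825)^5 + 59.1859/(1+0.1825)^5 = 41.3318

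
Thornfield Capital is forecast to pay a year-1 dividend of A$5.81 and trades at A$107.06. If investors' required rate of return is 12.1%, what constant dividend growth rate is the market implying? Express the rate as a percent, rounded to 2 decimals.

6.67%

From P₀ = D₁/(r − g), the implied growth is g = r − D₁/P₀.
g = 0.121 − 5.81/107.06 = 0.121 − 0.05427 = 0.06673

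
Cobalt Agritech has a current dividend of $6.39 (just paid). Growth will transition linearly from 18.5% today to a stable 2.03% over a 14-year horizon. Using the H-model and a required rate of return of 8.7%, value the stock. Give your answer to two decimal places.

H-model: P₀ = D₀[(1+g_L) + H(g_S−g_L)]/(r−g_L), with H = 14/2 = 7.
P₀ = 6.39 × [(1+0.0203) + 7×(0.185−0.0203)] / (0.087−0.0203)
   = 6.39 × 2.1732 / 0.0667 = 208.1971

$208.20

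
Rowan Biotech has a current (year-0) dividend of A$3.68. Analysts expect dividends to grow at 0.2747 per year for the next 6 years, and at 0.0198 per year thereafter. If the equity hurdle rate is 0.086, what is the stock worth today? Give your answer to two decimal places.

A$188.39

Two-stage DDM. Project D₁…D_6 at 0.2747, terminal growth 0.0198, discount at r = 0.086.
D_1 = 4.6909
D_2 = 5.9795
D_3 = 7.6220
D_4 = 9.7158
D_5 = 12.3848
D_6 = 15.7869
Terminal value at t=6: TV = D_7/(r−g) = 16.0994/(0.086−0.0198) = 243.1939
P₀ = 4.6909/(1+0.086)^1 + 5.9795/(1+0.086)^2 + 7.6220/(1+0.086)^3 + 9.7158/(1+0.086)^4 + 12.3848/(1+0.086)^5 + 15.7869/(1+0.086)^6 + 243.1939/(1+0.086)^6 = 188.3898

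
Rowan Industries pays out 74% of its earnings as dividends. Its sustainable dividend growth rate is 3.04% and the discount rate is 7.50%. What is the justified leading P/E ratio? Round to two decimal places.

Justified leading P/E = b/(r−g) = 0.74/(0.075−0.0304) = 16.5919

16.59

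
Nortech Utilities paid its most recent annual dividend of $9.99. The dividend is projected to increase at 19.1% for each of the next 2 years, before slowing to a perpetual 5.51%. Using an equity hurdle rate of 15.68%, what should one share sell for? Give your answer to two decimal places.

$130.74

Two-stage DDM. Project D₁…D_2 at 0.191, terminal growth 0.0551, discount at r = 0.1568.
D_1 = 11.8981
D_2 = 14.1706
Terminal value at t=2: TV = D_3/(r−g) = 14.9514/(0.1568−0.0551) = 147.0150
P₀ = 11.8981/(1+0.1568)^1 + 14.1706/(1+0.1568)^2 + 147.0150/(1+0.1568)^2 = 130.7362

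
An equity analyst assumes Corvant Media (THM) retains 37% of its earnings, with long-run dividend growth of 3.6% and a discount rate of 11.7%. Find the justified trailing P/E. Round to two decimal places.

Payout ratio b = 1 − 0.37 = 0.63.
Justified trailing P/E = b(1+g)/(r−g) = 0.63×(1+0.036)/(0.117−0.036) = 8.0578

8.06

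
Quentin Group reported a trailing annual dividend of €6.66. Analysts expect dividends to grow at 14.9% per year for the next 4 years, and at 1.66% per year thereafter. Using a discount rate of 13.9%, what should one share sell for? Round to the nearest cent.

Two-stage DDM. Project D₁…D_4 at 0.149, terminal growth 0.0166, discount at r = 0.139.
D_1 = 7.6523
D_2 = 8.7925
D_3 = 10.1026
D_4 = 11.6079
Terminal value at t=4: TV = D_5/(r−g) = 11.8006/(0.139−0.0166) = 96.4102
P₀ = 7.6523/(1+0.139)^1 + 8.7925/(1+0.139)^2 + 10.1026/(1+0.139)^3 + 11.6079/(1+0.139)^4 + 96.4102/(1+0.139)^4 = 84.5132

€84.51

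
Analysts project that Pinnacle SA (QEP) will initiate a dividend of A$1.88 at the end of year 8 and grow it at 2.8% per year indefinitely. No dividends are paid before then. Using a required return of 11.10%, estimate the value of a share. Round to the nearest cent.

A$10.84

Deferred-dividend DDM. At t=7 the remaining stream is a growing perpetuity with first payment D_8 = 1.88.
V_7 = D_8/(r−g) = 1.88/(0.111−0.028) = 22.6506
P₀ = V_7/(1+r)^7 = 22.6506/(1+0.111)^7 = 10.8413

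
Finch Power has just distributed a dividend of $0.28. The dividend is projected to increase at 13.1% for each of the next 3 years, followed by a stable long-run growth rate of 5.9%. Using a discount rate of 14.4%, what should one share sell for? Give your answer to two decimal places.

$4.19

Two-stage DDM. Project D₁…D_3 at 0.131, terminal growth 0.059, discount at r = 0.144.
D_1 = 0.3167
D_2 = 0.3582
D_3 = 0.4051
Terminal value at t=3: TV = D_4/(r−g) = 0.4290/(0.144−0.059) = 5.0469
P₀ = 0.3167/(1+0.144)^1 + 0.3582/(1+0.144)^2 + 0.4051/(1+0.144)^3 + 5.0469/(1+0.144)^3 = 4.1919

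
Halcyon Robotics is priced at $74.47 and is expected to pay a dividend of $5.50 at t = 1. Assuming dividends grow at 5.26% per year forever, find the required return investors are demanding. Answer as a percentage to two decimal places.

Rearranging the constant-growth DDM: r = D₁/P₀ + g.
r = 5.5000 / 74.47 + 0.0526 = 0.07386 + 0.0526 = 0.12646

12.65%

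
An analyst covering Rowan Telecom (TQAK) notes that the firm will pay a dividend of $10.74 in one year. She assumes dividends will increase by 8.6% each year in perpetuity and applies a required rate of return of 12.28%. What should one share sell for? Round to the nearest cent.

$291.85

Gordon growth model: P₀ = D₁/(r − g), with D₁ = 10.74 given directly.
P₀ = 10.7400 / (0.1228 − 0.086) = 10.7400 / 0.0368 = 291.8478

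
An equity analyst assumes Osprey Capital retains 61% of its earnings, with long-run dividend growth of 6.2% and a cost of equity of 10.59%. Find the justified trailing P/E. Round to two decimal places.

Payout ratio b = 1 − 0.61 = 0.39.
Justified trailing P/E = b(1+g)/(r−g) = 0.39×(1+0.062)/(0.1059−0.062) = 9.4346

9.43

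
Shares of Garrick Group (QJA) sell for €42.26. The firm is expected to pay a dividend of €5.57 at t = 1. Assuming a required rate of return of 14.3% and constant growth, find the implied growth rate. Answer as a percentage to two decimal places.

From P₀ = D₁/(r − g), the implied growth is g = r − D₁/P₀.
g = 0.143 − 5.57/42.26 = 0.143 − 0.13180 = 0.01120

1.12%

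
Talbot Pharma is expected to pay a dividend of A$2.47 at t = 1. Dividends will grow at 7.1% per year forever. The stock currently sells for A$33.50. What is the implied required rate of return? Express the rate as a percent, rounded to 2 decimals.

14.47%

Rearranging the constant-growth DDM: r = D₁/P₀ + g.
r = 2.4700 / 33.50 + 0.071 = 0.07373 + 0.071 = 0.14473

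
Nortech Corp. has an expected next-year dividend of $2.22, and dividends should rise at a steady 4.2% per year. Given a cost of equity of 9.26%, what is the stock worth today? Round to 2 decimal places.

Gordon growth model: P₀ = D₁/(r − g), with D₁ = 2.22 given directly.
P₀ = 2.2200 / (0.0926 − 0.042) = 2.2200 / 0.0506 = 43.8735

$43.87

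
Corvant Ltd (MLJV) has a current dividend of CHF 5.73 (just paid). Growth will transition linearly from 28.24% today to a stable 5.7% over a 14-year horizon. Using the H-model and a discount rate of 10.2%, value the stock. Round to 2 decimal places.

H-model: P₀ = D₀[(1+g_L) + H(g_S−g_L)]/(r−g_L), with H = 14/2 = 7.
P₀ = 5.73 × [(1+0.057) + 7×(0.2824−0.057)] / (0.102−0.057)
   = 5.73 × 2.6348 / 0.045 = 335.4979

CHF 335.50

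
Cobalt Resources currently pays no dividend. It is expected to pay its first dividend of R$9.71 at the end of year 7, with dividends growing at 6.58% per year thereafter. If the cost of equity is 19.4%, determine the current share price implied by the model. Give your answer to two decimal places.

Deferred-dividend DDM. At t=6 the remaining stream is a growing perpetuity with first payment D_7 = 9.71.
V_6 = D_7/(r−g) = 9.71/(0.194−0.0658) = 75.7410
P₀ = V_6/(1+r)^6 = 75.7410/(1+0.194)^6 = 26.1400

R$26.14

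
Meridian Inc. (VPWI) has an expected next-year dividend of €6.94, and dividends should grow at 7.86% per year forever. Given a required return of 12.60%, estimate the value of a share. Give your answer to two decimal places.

€146.41

Gordon growth model: P₀ = D₁/(r − g), with D₁ = 6.94 given directly.
P₀ = 6.9400 / (0.126 − 0.0786) = 6.9400 / 0.0474 = 146.4135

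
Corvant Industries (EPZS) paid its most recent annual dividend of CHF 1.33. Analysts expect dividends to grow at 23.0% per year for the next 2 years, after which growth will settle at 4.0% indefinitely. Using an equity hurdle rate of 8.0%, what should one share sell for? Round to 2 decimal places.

Two-stage DDM. Project D₁…D_2 at 0.23, terminal growth 0.04, discount at r = 0.08.
D_1 = 1.6359
D_2 = 2.0122
Terminal value at t=2: TV = D_3/(r−g) = 2.0926/(0.08−0.04) = 52.3161
P₀ = 1.6359/(1+0.08)^1 + 2.0122/(1+0.08)^2 + 52.3161/(1+0.08)^2 = 48.0924

CHF 48.09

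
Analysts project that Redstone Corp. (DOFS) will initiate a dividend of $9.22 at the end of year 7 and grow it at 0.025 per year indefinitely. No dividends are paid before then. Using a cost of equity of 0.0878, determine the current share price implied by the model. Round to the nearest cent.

Deferred-dividend DDM. At t=6 the remaining stream is a growing perpetuity with first payment D_7 = 9.22.
V_6 = D_7/(r−g) = 9.22/(0.0878−0.025) = 146.8153
P₀ = V_6/(1+r)^6 = 146.8153/(1+0.0878)^6 = 88.6088

$88.61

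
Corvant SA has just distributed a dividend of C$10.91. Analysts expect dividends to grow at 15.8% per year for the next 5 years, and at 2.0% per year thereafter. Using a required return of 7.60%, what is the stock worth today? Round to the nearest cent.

Two-stage DDM. Project D₁…D_5 at 0.158, terminal growth 0.02, discount at r = 0.076.
D_1 = 12.6338
D_2 = 14.6299
D_3 = 16.9414
D_4 = 19.6182
D_5 = 22.7179
Terminal value at t=5: TV = D_6/(r−g) = 23.1722/(0.076−0.02) = 413.7897
P₀ = 12.6338/(1+0.076)^1 + 14.6299/(1+0.076)^2 + 16.9414/(1+0.076)^3 + 19.6182/(1+0.076)^4 + 22.7179/(1+0.076)^5 + 413.7897/(1+0.076)^5 = 355.2553

C$355.26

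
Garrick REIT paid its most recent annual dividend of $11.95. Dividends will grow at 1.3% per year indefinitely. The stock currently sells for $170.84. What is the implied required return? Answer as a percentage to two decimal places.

Rearranging the constant-growth DDM: r = D₁/P₀ + g.
D₁ = 11.95 × (1 + 0.013) = 12.1053.
r = 12.1053 / 170.84 + 0.013 = 0.07086 + 0.013 = 0.08386

8.39%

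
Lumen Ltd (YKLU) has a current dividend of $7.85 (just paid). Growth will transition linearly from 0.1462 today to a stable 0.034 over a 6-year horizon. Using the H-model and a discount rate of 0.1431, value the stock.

$98.62

H-model: P₀ = D₀[(1+g_L) + H(g_S−g_L)]/(r−g_L), with H = 6/2 = 3.
P₀ = 7.85 × [(1+0.034) + 3×(0.1462−0.034)] / (0.1431−0.034)
   = 7.85 × 1.3706 / 0.1091 = 98.6179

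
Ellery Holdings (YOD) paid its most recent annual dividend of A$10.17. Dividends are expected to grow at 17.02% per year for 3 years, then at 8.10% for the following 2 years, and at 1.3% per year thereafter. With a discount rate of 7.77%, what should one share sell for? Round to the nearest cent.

A$267.31

Three-stage DDM. Project D₁…D_5; terminal Gordon value at t=5 with g = 0.013; discount at r = 0.0777.
D_1 = 11.9009
D_2 = 13.9265
D_3 = 16.2968
D_4 = 17.6168
D_5 = 19.0438
TV_5 = 19.2913/(0.0777−0.013) = 298.1658
P₀ = Σ Dₜ/(1+r)ᵗ + TV_5/(1+r)^5 = 267.3143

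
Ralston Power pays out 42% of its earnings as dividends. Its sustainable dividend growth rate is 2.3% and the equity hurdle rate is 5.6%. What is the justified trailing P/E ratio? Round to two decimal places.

Justified trailing P/E = b(1+g)/(r−g) = 0.42×(1+0.023)/(0.056−0.023) = 13.0200

13.02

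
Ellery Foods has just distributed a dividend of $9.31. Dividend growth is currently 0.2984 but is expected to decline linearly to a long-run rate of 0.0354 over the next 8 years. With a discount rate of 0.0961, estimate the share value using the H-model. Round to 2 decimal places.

$320.16

H-model: P₀ = D₀[(1+g_L) + H(g_S−g_L)]/(r−g_L), with H = 8/2 = 4.
P₀ = 9.31 × [(1+0.0354) + 4×(0.2984−0.0354)] / (0.0961−0.0354)
   = 9.31 × 2.0874 / 0.0607 = 320.1597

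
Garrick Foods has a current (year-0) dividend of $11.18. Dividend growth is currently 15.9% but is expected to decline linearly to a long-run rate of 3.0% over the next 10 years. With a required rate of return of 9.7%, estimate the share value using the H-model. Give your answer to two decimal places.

H-model: P₀ = D₀[(1+g_L) + H(g_S−g_L)]/(r−g_L), with H = 10/2 = 5.
P₀ = 11.18 × [(1+0.03) + 5×(0.159−0.03)] / (0.097−0.03)
   = 11.18 × 1.6750 / 0.067 = 279.5000

$279.50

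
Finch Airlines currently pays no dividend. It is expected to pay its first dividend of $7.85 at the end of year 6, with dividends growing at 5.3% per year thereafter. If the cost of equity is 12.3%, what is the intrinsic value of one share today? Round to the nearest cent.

Deferred-dividend DDM. At t=5 the remaining stream is a growing perpetuity with first payment D_6 = 7.85.
V_5 = D_6/(r−g) = 7.85/(0.123−0.053) = 112.1429
P₀ = V_5/(1+r)^5 = 112.1429/(1+0.123)^5 = 62.7874

$62.79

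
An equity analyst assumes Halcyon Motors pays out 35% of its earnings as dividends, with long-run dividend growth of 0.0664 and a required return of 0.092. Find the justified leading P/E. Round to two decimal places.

13.67

Justified leading P/E = b/(r−g) = 0.35/(0.092−0.0664) = 13.6719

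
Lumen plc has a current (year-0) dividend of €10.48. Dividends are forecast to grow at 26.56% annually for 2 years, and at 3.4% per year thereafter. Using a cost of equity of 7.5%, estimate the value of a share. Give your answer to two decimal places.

Two-stage DDM. Project D₁…D_2 at 0.2656, terminal growth 0.034, discount at r = 0.075.
D_1 = 13.2635
D_2 = 16.7863
Terminal value at t=2: TV = D_3/(r−g) = 17.3570/(0.075−0.034) = 423.3416
P₀ = 13.2635/(1+0.075)^1 + 16.7863/(1+0.075)^2 + 423.3416/(1+0.075)^2 = 393.1951

€393.20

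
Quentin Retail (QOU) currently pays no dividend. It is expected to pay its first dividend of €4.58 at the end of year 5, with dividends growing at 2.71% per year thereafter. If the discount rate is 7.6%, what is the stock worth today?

€69.87

Deferred-dividend DDM. At t=4 the remaining stream is a growing perpetuity with first payment D_5 = 4.58.
V_4 = D_5/(r−g) = 4.58/(0.076−0.0271) = 93.6605
P₀ = V_4/(1+r)^4 = 93.6605/(1+0.076)^4 = 69.8727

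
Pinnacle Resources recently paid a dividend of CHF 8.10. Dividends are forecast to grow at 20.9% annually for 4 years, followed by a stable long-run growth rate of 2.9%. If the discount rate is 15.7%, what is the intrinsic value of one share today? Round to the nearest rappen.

CHF 113.84

Two-stage DDM. Project D₁…D_4 at 0.209, terminal growth 0.029, discount at r = 0.157.
D_1 = 9.7929
D_2 = 11.8396
D_3 = 14.3141
D_4 = 17.3057
Terminal value at t=4: TV = D_5/(r−g) = 17.8076/(0.157−0.029) = 139.1219
P₀ = 9.7929/(1+0.157)^1 + 11.8396/(1+0.157)^2 + 14.3141/(1+0.157)^3 + 17.3057/(1+0.157)^4 + 139.1219/(1+0.157)^4 = 113.8436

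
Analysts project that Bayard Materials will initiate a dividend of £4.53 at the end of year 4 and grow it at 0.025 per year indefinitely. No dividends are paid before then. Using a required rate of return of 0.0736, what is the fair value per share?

£75.32

Deferred-dividend DDM. At t=3 the remaining stream is a growing perpetuity with first payment D_4 = 4.53.
V_3 = D_4/(r−g) = 4.53/(0.0736−0.025) = 93.2099
P₀ = V_3/(1+r)^3 = 93.2099/(1+0.0736)^3 = 75.3242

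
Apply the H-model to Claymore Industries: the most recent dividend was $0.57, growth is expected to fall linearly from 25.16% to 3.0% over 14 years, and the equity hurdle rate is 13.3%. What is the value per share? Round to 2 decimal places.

H-model: P₀ = D₀[(1+g_L) + H(g_S−g_L)]/(r−g_L), with H = 14/2 = 7.
P₀ = 0.57 × [(1+0.03) + 7×(0.2516−0.03)] / (0.133−0.03)
   = 0.57 × 2.5812 / 0.103 = 14.2843

$14.28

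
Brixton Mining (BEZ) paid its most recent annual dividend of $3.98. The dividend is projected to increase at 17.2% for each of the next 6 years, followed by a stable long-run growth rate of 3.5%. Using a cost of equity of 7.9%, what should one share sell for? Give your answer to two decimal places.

$185.96

Two-stage DDM. Project D₁…D_6 at 0.172, terminal growth 0.035, discount at r = 0.079.
D_1 = 4.6646
D_2 = 5.4669
D_3 = 6.4072
D_4 = 7.5092
D_5 = 8.8008
D_6 = 10.3145
Terminal value at t=6: TV = D_7/(r−g) = 10.6755/(0.079−0.035) = 242.6255
P₀ = 4.6646/(1+0.079)^1 + 5.4669/(1+0.079)^2 + 6.4072/(1+0.079)^3 + 7.5092/(1+0.079)^4 + 8.8008/(1+0.079)^5 + 10.3145/(1+0.079)^6 + 242.6255/(1+0.079)^6 = 185.9600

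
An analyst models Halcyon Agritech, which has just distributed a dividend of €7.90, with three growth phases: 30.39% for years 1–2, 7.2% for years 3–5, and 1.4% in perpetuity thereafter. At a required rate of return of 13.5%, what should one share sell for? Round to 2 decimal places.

Three-stage DDM. Project D₁…D_5; terminal Gordon value at t=5 with g = 0.014; discount at r = 0.135.
D_1 = 10.3008
D_2 = 13.4312
D_3 = 14.3983
D_4 = 15.4350
D_5 = 16.5463
TV_5 = 16.7779/(0.135−0.014) = 138.6604
P₀ = Σ Dₜ/(1+r)ᵗ + TV_5/(1+r)^5 = 121.0508

€121.05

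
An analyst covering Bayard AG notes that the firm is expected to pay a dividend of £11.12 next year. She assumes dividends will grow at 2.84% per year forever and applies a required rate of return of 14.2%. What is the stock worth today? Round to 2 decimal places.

£97.89

Gordon growth model: P₀ = D₁/(r − g), with D₁ = 11.12 given directly.
P₀ = 11.1200 / (0.142 − 0.0284) = 11.1200 / 0.1136 = 97.8873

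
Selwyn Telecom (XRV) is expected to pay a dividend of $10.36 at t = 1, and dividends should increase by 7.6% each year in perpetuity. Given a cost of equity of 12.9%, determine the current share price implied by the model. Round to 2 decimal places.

$195.47

Gordon growth model: P₀ = D₁/(r − g), with D₁ = 10.36 given directly.
P₀ = 10.3600 / (0.129 − 0.076) = 10.3600 / 0.053 = 195.4717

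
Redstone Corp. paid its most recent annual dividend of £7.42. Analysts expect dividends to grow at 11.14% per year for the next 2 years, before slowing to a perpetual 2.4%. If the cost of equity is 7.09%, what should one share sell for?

Two-stage DDM. Project D₁…D_2 at 0.1114, terminal growth 0.024, discount at r = 0.0709.
D_1 = 8.2466
D_2 = 9.1653
Terminal value at t=2: TV = D_3/(r−g) = 9.3852/(0.0709−0.024) = 200.1114
P₀ = 8.2466/(1+0.0709)^1 + 9.1653/(1+0.0709)^2 + 200.1114/(1+0.0709)^2 = 190.1838

£190.18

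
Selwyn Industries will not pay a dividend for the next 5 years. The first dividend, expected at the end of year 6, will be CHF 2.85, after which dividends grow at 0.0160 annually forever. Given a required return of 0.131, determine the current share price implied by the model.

CHF 13.39

Deferred-dividend DDM. At t=5 the remaining stream is a growing perpetuity with first payment D_6 = 2.85.
V_5 = D_6/(r−g) = 2.85/(0.131−0.016) = 24.7826
P₀ = V_5/(1+r)^5 = 24.7826/(1+0.131)^5 = 13.3916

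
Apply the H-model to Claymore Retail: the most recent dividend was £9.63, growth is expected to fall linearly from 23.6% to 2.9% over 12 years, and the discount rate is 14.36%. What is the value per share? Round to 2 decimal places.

£190.84

H-model: P₀ = D₀[(1+g_L) + H(g_S−g_L)]/(r−g_L), with H = 12/2 = 6.
P₀ = 9.63 × [(1+0.029) + 6×(0.236−0.029)] / (0.1436−0.029)
   = 9.63 × 2.2710 / 0.1146 = 190.8353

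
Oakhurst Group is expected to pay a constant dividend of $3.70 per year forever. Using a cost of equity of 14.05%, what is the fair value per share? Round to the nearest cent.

Zero-growth DDM (perpetuity): P₀ = D/r = 3.70 / 0.1405 = 26.3345

$26.33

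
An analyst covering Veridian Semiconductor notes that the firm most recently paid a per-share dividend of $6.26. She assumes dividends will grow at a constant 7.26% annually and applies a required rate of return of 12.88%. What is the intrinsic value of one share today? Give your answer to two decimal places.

$119.47

Gordon growth model: P₀ = D₁/(r − g). D₁ = 6.26 × (1 + 0.0726) = 6.7145.
P₀ = 6.7145 / (0.1288 − 0.0726) = 6.7145 / 0.0562 = 119.4747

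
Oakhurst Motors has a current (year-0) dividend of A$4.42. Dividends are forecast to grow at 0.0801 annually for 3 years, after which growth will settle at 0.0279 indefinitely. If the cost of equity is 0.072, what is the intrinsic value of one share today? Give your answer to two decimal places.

Two-stage DDM. Project D₁…D_3 at 0.0801, terminal growth 0.0279, discount at r = 0.072.
D_1 = 4.7740
D_2 = 5.1564
D_3 = 5.5695
Terminal value at t=3: TV = D_4/(r−g) = 5.7249/(0.072−0.0279) = 129.8155
P₀ = 4.7740/(1+0.072)^1 + 5.1564/(1+0.072)^2 + 5.5695/(1+0.072)^3 + 129.8155/(1+0.072)^3 = 118.8375

A$118.84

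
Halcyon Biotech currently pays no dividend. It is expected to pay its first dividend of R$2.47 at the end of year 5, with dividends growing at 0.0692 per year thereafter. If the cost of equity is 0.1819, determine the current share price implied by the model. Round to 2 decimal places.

Deferred-dividend DDM. At t=4 the remaining stream is a growing perpetuity with first payment D_5 = 2.47.
V_4 = D_5/(r−g) = 2.47/(0.1819−0.0692) = 21.9166
P₀ = V_4/(1+r)^4 = 21.9166/(1+0.1819)^4 = 11.2318

R$11.23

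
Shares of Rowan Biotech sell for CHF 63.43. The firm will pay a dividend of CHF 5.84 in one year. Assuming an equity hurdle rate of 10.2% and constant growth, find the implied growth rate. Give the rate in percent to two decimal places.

0.99%

From P₀ = D₁/(r − g), the implied growth is g = r − D₁/P₀.
g = 0.102 − 5.84/63.43 = 0.102 − 0.09207 = 0.00993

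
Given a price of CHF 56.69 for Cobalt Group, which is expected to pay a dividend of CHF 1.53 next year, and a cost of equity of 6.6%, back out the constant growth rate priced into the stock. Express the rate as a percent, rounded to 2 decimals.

3.90%

From P₀ = D₁/(r − g), the implied growth is g = r − D₁/P₀.
g = 0.066 − 1.53/56.69 = 0.066 − 0.02699 = 0.03901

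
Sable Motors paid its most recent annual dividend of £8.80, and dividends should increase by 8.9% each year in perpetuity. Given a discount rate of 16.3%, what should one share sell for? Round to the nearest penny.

Gordon growth model: P₀ = D₁/(r − g). D₁ = 8.80 × (1 + 0.089) = 9.5832.
P₀ = 9.5832 / (0.163 − 0.089) = 9.5832 / 0.074 = 129.5027

£129.50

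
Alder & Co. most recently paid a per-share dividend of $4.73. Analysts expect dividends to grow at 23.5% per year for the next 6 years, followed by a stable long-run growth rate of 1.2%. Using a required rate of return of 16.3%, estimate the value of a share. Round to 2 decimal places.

$80.66

Two-stage DDM. Project D₁…D_6 at 0.235, terminal growth 0.012, discount at r = 0.163.
D_1 = 5.8415
D_2 = 7.2143
D_3 = 8.9097
D_4 = 11.0035
D_5 = 13.5893
D_6 = 16.7827
Terminal value at t=6: TV = D_7/(r−g) = 16.9841/(0.163−0.012) = 112.4777
P₀ = 5.8415/(1+0.163)^1 + 7.2143/(1+0.163)^2 + 8.9097/(1+0.163)^3 + 11.0035/(1+0.163)^4 + 13.5893/(1+0.163)^5 + 16.7827/(1+0.163)^6 + 112.4777/(1+0.163)^6 = 80.6604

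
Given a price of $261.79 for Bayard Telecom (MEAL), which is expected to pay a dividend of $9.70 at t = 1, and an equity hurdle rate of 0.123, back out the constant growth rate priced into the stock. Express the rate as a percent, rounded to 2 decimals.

From P₀ = D₁/(r − g), the implied growth is g = r − D₁/P₀.
g = 0.123 − 9.70/261.79 = 0.123 − 0.03705 = 0.08595

8.59%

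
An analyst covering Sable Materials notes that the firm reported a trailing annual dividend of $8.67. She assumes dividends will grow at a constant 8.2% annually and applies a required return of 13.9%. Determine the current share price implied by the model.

Gordon growth model: P₀ = D₁/(r − g). D₁ = 8.67 × (1 + 0.082) = 9.3809.
P₀ = 9.3809 / (0.139 − 0.082) = 9.3809 / 0.057 = 164.5779

$164.58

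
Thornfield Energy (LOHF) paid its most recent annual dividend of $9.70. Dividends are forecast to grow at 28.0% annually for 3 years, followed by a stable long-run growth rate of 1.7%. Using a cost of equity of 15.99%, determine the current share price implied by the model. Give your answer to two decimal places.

Two-stage DDM. Project D₁…D_3 at 0.28, terminal growth 0.017, discount at r = 0.1599.
D_1 = 12.4160
D_2 = 15.8925
D_3 = 20.3424
Terminal value at t=3: TV = D_4/(r−g) = 20.6882/(0.1599−0.017) = 144.7739
P₀ = 12.4160/(1+0.1599)^1 + 15.8925/(1+0.1599)^2 + 20.3424/(1+0.1599)^3 + 144.7739/(1+0.1599)^3 = 128.3275

$128.33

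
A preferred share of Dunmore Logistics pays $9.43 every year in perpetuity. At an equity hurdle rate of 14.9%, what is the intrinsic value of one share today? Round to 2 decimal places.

Zero-growth DDM (perpetuity): P₀ = D/r = 9.43 / 0.149 = 63.2886

$63.29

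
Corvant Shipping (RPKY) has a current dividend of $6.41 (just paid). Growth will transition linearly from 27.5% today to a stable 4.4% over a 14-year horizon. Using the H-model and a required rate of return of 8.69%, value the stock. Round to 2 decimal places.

H-model: P₀ = D₀[(1+g_L) + H(g_S−g_L)]/(r−g_L), with H = 14/2 = 7.
P₀ = 6.41 × [(1+0.044) + 7×(0.275−0.044)] / (0.0869−0.044)
   = 6.41 × 2.6610 / 0.0429 = 397.5993

$397.60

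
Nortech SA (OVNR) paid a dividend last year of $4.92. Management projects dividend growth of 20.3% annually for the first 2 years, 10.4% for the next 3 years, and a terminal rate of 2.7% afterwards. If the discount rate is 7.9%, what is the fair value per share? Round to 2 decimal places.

$160.19

Three-stage DDM. Project D₁…D_5; terminal Gordon value at t=5 with g = 0.027; discount at r = 0.079.
D_1 = 5.9188
D_2 = 7.1203
D_3 = 7.8608
D_4 = 8.6783
D_5 = 9.5808
TV_5 = 9.8395/(0.079−0.027) = 189.2216
P₀ = Σ Dₜ/(1+r)ᵗ + TV_5/(1+r)^5 = 160.1909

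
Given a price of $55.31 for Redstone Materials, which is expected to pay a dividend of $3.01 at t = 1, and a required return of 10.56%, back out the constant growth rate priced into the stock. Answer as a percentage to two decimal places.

From P₀ = D₁/(r − g), the implied growth is g = r − D₁/P₀.
g = 0.1056 − 3.01/55.31 = 0.1056 − 0.05442 = 0.05118

5.12%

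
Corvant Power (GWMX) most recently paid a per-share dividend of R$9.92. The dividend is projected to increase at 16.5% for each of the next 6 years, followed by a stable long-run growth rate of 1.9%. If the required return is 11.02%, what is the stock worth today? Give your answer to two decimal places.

R$218.68

Two-stage DDM. Project D₁…D_6 at 0.165, terminal growth 0.019, discount at r = 0.1102.
D_1 = 11.5568
D_2 = 13.4637
D_3 = 15.6852
D_4 = 18.2732
D_5 = 21.2883
D_6 = 24.8009
Terminal value at t=6: TV = D_7/(r−g) = 25.2721/(0.1102−0.019) = 277.1064
P₀ = 11.5568/(1+0.1102)^1 + 13.4637/(1+0.1102)^2 + 15.6852/(1+0.1102)^3 + 18.2732/(1+0.1102)^4 + 21.2883/(1+0.1102)^5 + 24.8009/(1+0.1102)^6 + 277.1064/(1+0.1102)^6 = 218.6841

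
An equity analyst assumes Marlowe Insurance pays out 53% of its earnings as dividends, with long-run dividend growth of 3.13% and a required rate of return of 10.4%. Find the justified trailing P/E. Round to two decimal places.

7.52

Justified trailing P/E = b(1+g)/(r−g) = 0.53×(1+0.0313)/(0.104−0.0313) = 7.5184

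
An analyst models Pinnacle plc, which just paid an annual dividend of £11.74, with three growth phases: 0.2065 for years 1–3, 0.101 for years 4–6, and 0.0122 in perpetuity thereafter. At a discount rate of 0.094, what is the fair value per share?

£289.44

Three-stage DDM. Project D₁…D_6; terminal Gordon value at t=6 with g = 0.0122; discount at r = 0.094.
D_1 = 14.1643
D_2 = 17.0892
D_3 = 20.6182
D_4 = 22.7006
D_5 = 24.9934
D_6 = 27.5177
TV_6 = 27.8534/(0.094−0.0122) = 340.5062
P₀ = Σ Dₜ/(1+r)ᵗ + TV_6/(1+r)^6 = 289.4403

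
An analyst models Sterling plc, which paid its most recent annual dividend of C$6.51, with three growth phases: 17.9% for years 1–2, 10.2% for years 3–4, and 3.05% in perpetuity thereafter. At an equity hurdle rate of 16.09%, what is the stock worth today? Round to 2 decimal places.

Three-stage DDM. Project D₁…D_4; terminal Gordon value at t=4 with g = 0.0305; discount at r = 0.1609.
D_1 = 7.6753
D_2 = 9.0492
D_3 = 9.9722
D_4 = 10.9893
TV_4 = 11.3245/(0.1609−0.0305) = 86.8445
P₀ = Σ Dₜ/(1+r)ᵗ + TV_4/(1+r)^4 = 73.5654

C$73.57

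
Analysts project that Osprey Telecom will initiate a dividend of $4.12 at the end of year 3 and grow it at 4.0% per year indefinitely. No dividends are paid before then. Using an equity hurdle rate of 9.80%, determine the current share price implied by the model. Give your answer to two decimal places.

Deferred-dividend DDM. At t=2 the remaining stream is a growing perpetuity with first payment D_3 = 4.12.
V_2 = D_3/(r−g) = 4.12/(0.098−0.04) = 71.0345
P₀ = V_2/(1+r)^2 = 71.0345/(1+0.098)^2 = 58.9202

$58.92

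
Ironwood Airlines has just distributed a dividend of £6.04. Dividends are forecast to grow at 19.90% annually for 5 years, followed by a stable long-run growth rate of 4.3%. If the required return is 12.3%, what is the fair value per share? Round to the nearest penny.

Two-stage DDM. Project D₁…D_5 at 0.199, terminal growth 0.043, discount at r = 0.123.
D_1 = 7.2420
D_2 = 8.6831
D_3 = 10.4110
D_4 = 12.4828
D_5 = 14.9669
Terminal value at t=5: TV = D_6/(r−g) = 15.6105/(0.123−0.043) = 195.1314
P₀ = 7.2420/(1+0.123)^1 + 8.6831/(1+0.123)^2 + 10.4110/(1+0.123)^3 + 12.4828/(1+0.123)^4 + 14.9669/(1+0.123)^5 + 195.1314/(1+0.123)^5 = 146.1653

£146.17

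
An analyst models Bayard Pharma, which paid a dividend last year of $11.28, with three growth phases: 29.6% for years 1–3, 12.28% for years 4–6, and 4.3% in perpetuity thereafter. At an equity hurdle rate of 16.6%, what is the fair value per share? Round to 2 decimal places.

Three-stage DDM. Project D₁…D_6; terminal Gordon value at t=6 with g = 0.043; discount at r = 0.166.
D_1 = 14.6189
D_2 = 18.9461
D_3 = 24.5541
D_4 = 27.5693
D_5 = 30.9549
D_6 = 34.7561
TV_6 = 36.2506/(0.166−0.043) = 294.7206
P₀ = Σ Dₜ/(1+r)ᵗ + TV_6/(1+r)^6 = 202.3496

$202.35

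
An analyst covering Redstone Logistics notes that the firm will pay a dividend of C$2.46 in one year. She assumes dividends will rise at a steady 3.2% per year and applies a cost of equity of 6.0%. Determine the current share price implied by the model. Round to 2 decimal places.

C$87.86

Gordon growth model: P₀ = D₁/(r − g), with D₁ = 2.46 given directly.
P₀ = 2.4600 / (0.06 − 0.032) = 2.4600 / 0.028 = 87.8571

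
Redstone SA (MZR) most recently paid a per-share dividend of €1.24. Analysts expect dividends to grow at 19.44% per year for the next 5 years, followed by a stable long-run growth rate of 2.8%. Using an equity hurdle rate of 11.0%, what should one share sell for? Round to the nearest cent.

Two-stage DDM. Project D₁…D_5 at 0.1944, terminal growth 0.028, discount at r = 0.11.
D_1 = 1.4811
D_2 = 1.7690
D_3 = 2.1129
D_4 = 2.5236
D_5 = 3.0142
Terminal value at t=5: TV = D_6/(r−g) = 3.0986/(0.11−0.028) = 37.7877
P₀ = 1.4811/(1+0.11)^1 + 1.7690/(1+0.11)^2 + 2.1129/(1+0.11)^3 + 2.5236/(1+0.11)^4 + 3.0142/(1+0.11)^5 + 37.7877/(1+0.11)^5 = 30.1912

€30.19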